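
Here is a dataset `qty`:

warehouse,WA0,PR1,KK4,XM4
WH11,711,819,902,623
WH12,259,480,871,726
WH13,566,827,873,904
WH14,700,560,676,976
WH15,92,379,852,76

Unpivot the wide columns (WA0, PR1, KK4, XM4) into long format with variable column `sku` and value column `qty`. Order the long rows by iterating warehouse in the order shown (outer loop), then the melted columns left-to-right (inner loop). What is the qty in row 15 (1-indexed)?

676

20 rows total (5 × 4). Row 15: index ⌊(15-1)/4⌋ = 3 into warehouse → WH14; (15-1) mod 4 = 2 into the melted columns → KK4.
So row 15 is (WH14, KK4, 676); qty = 676.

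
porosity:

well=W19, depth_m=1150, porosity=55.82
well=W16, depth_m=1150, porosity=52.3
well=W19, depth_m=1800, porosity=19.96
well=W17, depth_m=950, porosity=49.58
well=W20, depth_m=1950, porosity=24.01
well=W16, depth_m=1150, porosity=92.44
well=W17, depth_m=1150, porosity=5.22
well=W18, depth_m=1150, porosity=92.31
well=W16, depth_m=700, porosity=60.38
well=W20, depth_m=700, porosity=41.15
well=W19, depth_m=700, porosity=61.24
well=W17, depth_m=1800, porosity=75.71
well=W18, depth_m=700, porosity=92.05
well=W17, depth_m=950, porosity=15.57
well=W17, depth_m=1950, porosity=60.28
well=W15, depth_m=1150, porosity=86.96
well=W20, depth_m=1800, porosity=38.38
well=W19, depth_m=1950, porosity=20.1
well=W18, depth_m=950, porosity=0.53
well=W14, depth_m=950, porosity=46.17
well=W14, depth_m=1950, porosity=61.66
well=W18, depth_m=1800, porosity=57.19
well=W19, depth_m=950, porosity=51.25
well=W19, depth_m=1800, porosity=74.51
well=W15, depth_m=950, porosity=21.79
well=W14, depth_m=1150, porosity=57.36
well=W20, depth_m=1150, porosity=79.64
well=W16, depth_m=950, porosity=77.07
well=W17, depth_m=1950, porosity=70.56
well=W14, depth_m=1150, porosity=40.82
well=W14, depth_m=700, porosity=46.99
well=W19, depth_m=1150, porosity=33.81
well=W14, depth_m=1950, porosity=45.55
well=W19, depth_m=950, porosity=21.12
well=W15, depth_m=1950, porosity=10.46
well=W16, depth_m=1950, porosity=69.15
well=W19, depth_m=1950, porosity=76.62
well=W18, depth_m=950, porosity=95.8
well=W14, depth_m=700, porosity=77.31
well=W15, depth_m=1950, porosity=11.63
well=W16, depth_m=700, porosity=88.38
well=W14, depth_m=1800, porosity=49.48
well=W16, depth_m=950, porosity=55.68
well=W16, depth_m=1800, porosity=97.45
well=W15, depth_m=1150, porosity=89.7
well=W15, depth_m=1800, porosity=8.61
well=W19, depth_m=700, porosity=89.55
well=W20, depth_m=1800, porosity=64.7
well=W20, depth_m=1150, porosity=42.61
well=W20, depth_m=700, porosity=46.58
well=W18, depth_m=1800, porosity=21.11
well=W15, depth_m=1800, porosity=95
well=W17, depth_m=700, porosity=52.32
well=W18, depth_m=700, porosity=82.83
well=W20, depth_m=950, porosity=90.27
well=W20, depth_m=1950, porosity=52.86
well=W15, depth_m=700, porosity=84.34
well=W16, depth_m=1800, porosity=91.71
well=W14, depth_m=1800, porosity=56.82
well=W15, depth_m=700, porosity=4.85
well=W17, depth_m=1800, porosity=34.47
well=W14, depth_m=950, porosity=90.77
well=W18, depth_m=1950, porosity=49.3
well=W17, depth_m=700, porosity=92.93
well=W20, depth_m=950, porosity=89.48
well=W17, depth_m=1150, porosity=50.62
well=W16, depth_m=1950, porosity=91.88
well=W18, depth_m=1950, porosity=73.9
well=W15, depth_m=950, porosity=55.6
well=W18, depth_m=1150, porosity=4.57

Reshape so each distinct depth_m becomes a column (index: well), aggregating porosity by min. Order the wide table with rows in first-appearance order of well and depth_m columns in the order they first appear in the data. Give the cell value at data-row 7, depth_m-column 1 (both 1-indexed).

With rows in first-appearance order of well, row 7 is well=W14. depth_m columns in first-appearance order: 1150, 1800, 950, 1950, 700; column 1 is 1150.
Long rows with well=W14, depth_m=1150: min(57.36, 40.82) = 40.82.

40.82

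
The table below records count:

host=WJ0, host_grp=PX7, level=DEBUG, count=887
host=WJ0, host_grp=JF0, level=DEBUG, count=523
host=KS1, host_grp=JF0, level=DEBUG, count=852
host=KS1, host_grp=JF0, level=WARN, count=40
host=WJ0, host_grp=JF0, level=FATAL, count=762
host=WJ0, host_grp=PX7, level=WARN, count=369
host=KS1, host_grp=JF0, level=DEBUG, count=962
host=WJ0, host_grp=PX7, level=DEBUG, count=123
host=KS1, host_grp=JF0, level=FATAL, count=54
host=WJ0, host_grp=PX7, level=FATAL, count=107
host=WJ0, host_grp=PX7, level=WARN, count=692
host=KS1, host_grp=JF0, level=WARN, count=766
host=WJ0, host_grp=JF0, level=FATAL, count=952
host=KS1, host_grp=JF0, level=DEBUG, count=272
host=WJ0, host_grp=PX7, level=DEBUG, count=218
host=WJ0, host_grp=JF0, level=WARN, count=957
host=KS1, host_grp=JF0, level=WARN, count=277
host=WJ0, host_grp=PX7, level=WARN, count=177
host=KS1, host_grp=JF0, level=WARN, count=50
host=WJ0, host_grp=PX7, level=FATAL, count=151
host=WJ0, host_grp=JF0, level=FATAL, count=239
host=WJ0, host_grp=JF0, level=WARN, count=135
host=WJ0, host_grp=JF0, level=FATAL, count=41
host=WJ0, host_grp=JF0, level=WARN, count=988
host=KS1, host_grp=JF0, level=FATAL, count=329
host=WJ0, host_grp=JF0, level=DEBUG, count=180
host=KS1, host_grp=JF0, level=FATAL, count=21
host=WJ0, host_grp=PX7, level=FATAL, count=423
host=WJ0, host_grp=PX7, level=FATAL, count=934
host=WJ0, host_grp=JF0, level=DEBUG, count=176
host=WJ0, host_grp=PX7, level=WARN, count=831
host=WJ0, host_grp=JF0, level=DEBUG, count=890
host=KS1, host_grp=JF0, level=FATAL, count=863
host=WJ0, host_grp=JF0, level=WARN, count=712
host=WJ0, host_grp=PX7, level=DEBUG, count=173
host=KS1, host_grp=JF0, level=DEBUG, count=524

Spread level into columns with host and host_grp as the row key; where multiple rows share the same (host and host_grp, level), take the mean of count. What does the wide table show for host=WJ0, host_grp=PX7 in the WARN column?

517.25

Rows with host=WJ0, host_grp=PX7 and level=WARN: count values are 369, 692, 177, 831.
(369 + 692 + 177 + 831) / 4 = 517.25.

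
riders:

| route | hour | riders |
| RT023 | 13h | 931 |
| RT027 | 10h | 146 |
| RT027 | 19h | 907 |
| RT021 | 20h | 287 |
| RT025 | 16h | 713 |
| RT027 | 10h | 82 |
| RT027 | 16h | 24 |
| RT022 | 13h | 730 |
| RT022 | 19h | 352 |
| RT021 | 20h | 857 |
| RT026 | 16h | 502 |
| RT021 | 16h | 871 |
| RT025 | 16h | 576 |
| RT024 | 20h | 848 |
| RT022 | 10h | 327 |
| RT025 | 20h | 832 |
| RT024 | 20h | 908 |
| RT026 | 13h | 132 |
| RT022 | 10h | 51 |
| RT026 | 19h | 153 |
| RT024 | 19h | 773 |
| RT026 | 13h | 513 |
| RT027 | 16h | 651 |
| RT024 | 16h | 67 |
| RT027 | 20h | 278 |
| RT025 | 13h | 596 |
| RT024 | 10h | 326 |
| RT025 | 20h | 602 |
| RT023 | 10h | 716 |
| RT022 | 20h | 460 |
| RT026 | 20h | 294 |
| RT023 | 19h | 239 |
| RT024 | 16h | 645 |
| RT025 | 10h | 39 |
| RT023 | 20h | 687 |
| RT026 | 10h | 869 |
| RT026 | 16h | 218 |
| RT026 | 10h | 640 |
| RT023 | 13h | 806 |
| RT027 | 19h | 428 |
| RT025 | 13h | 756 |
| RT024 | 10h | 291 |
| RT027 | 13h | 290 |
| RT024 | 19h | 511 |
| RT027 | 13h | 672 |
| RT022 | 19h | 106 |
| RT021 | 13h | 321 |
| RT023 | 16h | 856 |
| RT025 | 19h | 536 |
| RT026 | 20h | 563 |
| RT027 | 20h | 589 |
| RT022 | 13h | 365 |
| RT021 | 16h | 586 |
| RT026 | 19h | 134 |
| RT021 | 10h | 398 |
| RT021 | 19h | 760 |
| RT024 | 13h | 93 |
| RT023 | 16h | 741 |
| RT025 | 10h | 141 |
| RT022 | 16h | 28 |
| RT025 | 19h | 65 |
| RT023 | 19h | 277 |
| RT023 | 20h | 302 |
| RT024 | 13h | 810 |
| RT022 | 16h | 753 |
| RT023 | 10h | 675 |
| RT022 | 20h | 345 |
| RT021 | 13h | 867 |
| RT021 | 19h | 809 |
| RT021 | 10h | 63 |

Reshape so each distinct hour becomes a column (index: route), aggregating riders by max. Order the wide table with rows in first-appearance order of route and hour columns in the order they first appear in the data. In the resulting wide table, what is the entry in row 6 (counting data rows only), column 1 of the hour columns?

With rows in first-appearance order of route, row 6 is route=RT026. hour columns in first-appearance order: 13h, 10h, 19h, 20h, 16h; column 1 is 13h.
Long rows with route=RT026, hour=13h: max(132, 513) = 513.

513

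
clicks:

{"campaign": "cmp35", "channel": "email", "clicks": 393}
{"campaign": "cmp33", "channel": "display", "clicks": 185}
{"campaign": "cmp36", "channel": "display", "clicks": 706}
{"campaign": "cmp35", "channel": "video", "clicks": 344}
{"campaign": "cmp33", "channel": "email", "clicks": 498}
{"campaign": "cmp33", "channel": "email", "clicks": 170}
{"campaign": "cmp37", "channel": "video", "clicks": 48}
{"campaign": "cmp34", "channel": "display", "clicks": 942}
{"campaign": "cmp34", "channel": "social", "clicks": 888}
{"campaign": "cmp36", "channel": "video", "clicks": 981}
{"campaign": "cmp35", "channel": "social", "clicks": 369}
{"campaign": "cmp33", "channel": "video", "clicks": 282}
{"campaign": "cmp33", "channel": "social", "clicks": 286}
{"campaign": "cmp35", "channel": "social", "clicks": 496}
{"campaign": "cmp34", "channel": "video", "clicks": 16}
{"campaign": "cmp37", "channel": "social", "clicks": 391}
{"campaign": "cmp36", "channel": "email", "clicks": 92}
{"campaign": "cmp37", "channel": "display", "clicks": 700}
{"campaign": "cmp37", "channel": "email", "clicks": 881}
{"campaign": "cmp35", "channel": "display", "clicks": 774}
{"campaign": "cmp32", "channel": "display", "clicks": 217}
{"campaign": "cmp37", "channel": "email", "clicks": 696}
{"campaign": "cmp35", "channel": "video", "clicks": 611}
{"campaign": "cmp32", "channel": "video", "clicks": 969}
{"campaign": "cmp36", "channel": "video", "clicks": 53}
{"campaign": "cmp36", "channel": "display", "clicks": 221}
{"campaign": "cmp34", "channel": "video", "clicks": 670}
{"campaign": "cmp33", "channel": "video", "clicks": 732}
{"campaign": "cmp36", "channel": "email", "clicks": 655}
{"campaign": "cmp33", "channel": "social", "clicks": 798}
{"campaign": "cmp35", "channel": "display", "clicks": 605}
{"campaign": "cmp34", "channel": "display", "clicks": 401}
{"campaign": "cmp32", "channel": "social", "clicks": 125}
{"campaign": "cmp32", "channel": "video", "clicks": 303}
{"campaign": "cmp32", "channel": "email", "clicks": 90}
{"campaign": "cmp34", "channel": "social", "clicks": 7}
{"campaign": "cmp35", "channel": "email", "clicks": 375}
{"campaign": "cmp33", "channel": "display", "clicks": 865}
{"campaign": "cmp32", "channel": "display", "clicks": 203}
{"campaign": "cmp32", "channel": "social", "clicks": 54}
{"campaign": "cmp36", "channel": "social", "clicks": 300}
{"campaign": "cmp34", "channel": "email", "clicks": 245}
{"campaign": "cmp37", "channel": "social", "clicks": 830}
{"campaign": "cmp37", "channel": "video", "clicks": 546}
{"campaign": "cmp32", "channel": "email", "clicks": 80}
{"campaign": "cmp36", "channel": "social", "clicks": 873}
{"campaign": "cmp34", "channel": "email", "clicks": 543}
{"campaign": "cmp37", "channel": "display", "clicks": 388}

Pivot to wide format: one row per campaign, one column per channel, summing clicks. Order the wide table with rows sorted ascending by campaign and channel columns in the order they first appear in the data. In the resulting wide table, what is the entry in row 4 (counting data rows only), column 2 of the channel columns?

With rows sorted ascending by campaign, row 4 is campaign=cmp35. channel columns in first-appearance order: email, display, video, social; column 2 is display.
Long rows with campaign=cmp35, channel=display: 774 + 605 = 1379.

1379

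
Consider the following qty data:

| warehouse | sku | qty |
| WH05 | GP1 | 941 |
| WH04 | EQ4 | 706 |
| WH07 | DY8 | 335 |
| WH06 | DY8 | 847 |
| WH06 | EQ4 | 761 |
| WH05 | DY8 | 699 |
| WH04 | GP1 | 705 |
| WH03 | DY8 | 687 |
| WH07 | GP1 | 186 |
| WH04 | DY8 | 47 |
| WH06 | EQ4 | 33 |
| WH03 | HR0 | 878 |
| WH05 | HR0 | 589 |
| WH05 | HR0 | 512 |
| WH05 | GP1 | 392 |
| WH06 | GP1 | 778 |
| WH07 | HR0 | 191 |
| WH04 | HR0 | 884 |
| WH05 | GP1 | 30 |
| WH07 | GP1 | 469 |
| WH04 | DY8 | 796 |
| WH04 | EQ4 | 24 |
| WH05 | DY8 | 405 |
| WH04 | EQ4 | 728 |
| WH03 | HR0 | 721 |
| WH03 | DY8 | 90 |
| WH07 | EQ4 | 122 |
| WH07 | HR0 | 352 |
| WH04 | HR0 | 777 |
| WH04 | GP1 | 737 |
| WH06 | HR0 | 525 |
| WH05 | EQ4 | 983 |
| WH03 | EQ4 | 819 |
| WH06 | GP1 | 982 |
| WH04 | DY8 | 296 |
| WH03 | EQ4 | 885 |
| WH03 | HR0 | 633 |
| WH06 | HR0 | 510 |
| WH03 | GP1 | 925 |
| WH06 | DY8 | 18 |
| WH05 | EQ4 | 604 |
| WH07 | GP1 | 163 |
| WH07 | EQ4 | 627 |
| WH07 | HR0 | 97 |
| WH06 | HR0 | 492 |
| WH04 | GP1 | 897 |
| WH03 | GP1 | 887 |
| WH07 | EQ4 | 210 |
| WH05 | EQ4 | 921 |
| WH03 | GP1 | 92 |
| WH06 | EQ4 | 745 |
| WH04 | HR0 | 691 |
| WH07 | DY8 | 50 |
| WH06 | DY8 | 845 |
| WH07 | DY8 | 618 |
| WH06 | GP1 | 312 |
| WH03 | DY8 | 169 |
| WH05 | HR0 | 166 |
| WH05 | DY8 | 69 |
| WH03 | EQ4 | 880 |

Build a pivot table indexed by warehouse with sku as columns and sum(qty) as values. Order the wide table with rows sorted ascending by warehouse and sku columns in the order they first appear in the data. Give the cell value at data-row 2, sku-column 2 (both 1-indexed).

1458

With rows sorted ascending by warehouse, row 2 is warehouse=WH04. sku columns in first-appearance order: GP1, EQ4, DY8, HR0; column 2 is EQ4.
Long rows with warehouse=WH04, sku=EQ4: 706 + 24 + 728 = 1458.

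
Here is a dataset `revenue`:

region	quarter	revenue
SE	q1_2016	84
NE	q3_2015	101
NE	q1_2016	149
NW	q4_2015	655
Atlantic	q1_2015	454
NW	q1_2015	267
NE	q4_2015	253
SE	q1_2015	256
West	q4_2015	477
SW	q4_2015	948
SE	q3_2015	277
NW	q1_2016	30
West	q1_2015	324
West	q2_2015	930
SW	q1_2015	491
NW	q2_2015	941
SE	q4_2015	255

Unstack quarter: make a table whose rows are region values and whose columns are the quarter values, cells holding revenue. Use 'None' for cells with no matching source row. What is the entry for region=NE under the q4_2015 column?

The long row with region=NE, quarter=q4_2015 has revenue=253.

253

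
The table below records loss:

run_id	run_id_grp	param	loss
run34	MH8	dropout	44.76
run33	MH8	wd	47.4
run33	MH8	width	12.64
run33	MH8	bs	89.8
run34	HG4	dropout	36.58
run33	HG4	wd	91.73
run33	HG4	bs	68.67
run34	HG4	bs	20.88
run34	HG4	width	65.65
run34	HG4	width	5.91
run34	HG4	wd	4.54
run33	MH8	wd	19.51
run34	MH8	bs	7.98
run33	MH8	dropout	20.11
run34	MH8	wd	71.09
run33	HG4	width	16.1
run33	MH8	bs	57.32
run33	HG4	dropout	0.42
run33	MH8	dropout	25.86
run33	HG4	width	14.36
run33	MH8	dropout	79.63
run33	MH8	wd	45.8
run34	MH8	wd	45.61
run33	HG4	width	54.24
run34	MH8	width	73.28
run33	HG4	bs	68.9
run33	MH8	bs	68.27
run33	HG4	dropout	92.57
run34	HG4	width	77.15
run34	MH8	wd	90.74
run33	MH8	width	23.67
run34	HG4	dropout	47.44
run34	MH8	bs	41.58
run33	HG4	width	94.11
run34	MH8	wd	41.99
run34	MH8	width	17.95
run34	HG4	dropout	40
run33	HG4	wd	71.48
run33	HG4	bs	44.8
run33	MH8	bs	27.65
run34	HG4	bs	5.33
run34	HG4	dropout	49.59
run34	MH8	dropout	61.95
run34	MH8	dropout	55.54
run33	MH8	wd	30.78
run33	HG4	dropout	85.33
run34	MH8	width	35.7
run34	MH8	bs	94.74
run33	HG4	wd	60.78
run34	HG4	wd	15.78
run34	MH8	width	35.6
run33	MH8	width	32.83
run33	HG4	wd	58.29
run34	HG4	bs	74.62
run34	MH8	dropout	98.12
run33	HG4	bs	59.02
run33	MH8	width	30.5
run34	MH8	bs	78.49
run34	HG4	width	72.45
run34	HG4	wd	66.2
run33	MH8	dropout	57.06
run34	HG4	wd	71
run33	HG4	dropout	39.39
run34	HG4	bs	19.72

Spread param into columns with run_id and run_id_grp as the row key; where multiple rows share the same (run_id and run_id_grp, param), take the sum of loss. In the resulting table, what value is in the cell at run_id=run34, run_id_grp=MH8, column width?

Rows with run_id=run34, run_id_grp=MH8 and param=width: loss values are 73.28, 17.95, 35.7, 35.6.
73.28 + 17.95 + 35.7 + 35.6 = 162.53.

162.53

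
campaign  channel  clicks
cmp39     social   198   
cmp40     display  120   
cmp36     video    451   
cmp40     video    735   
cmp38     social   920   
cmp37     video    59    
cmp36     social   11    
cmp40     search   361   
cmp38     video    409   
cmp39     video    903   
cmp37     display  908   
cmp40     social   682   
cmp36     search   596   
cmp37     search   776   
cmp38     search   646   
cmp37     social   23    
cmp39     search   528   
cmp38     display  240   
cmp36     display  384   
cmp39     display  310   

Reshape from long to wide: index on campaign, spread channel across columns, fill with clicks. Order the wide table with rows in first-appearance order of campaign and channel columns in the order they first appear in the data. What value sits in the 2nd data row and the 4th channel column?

361

With rows in first-appearance order of campaign, row 2 is campaign=cmp40. channel columns in first-appearance order: social, display, video, search; column 4 is search.
Long rows with campaign=cmp40, channel=search: clicks = 361.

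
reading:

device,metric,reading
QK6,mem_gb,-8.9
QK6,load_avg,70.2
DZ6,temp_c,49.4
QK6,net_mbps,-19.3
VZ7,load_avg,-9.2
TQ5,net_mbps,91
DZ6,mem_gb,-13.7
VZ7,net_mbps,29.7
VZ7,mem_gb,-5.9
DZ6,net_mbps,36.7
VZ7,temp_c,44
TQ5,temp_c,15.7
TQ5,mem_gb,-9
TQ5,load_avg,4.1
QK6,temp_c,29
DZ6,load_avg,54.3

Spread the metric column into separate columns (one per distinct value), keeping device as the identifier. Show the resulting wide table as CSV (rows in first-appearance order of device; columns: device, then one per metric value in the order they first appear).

Columns: device plus the 4 distinct metric values (mem_gb, load_avg, temp_c, net_mbps).
For example, row QK6 column mem_gb takes reading=-8.9 from the long row (QK6, mem_gb).

device,mem_gb,load_avg,temp_c,net_mbps
QK6,-8.9,70.2,29,-19.3
DZ6,-13.7,54.3,49.4,36.7
VZ7,-5.9,-9.2,44,29.7
TQ5,-9,4.1,15.7,91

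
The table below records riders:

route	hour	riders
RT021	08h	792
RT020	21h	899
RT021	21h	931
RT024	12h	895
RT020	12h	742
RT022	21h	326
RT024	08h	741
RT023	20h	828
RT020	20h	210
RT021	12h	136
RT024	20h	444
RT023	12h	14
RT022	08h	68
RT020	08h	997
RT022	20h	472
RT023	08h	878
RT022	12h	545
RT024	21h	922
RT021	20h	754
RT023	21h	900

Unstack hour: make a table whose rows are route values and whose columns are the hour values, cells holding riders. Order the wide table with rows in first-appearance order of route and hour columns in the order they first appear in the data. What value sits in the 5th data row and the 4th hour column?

With rows in first-appearance order of route, row 5 is route=RT023. hour columns in first-appearance order: 08h, 21h, 12h, 20h; column 4 is 20h.
Long rows with route=RT023, hour=20h: riders = 828.

828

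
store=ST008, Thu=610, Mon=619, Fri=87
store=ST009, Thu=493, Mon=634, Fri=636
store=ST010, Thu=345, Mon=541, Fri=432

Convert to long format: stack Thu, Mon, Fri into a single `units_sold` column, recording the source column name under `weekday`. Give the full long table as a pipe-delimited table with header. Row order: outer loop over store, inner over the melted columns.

| store | weekday | units_sold |
| ST008 | Thu | 610 |
| ST008 | Mon | 619 |
| ST008 | Fri | 87 |
| ST009 | Thu | 493 |
| ST009 | Mon | 634 |
| ST009 | Fri | 636 |
| ST010 | Thu | 345 |
| ST010 | Mon | 541 |
| ST010 | Fri | 432 |

Each (store, column) pair becomes one row: 3 × 3 = 9 rows.
For example, (ST008, Thu) → units_sold=610.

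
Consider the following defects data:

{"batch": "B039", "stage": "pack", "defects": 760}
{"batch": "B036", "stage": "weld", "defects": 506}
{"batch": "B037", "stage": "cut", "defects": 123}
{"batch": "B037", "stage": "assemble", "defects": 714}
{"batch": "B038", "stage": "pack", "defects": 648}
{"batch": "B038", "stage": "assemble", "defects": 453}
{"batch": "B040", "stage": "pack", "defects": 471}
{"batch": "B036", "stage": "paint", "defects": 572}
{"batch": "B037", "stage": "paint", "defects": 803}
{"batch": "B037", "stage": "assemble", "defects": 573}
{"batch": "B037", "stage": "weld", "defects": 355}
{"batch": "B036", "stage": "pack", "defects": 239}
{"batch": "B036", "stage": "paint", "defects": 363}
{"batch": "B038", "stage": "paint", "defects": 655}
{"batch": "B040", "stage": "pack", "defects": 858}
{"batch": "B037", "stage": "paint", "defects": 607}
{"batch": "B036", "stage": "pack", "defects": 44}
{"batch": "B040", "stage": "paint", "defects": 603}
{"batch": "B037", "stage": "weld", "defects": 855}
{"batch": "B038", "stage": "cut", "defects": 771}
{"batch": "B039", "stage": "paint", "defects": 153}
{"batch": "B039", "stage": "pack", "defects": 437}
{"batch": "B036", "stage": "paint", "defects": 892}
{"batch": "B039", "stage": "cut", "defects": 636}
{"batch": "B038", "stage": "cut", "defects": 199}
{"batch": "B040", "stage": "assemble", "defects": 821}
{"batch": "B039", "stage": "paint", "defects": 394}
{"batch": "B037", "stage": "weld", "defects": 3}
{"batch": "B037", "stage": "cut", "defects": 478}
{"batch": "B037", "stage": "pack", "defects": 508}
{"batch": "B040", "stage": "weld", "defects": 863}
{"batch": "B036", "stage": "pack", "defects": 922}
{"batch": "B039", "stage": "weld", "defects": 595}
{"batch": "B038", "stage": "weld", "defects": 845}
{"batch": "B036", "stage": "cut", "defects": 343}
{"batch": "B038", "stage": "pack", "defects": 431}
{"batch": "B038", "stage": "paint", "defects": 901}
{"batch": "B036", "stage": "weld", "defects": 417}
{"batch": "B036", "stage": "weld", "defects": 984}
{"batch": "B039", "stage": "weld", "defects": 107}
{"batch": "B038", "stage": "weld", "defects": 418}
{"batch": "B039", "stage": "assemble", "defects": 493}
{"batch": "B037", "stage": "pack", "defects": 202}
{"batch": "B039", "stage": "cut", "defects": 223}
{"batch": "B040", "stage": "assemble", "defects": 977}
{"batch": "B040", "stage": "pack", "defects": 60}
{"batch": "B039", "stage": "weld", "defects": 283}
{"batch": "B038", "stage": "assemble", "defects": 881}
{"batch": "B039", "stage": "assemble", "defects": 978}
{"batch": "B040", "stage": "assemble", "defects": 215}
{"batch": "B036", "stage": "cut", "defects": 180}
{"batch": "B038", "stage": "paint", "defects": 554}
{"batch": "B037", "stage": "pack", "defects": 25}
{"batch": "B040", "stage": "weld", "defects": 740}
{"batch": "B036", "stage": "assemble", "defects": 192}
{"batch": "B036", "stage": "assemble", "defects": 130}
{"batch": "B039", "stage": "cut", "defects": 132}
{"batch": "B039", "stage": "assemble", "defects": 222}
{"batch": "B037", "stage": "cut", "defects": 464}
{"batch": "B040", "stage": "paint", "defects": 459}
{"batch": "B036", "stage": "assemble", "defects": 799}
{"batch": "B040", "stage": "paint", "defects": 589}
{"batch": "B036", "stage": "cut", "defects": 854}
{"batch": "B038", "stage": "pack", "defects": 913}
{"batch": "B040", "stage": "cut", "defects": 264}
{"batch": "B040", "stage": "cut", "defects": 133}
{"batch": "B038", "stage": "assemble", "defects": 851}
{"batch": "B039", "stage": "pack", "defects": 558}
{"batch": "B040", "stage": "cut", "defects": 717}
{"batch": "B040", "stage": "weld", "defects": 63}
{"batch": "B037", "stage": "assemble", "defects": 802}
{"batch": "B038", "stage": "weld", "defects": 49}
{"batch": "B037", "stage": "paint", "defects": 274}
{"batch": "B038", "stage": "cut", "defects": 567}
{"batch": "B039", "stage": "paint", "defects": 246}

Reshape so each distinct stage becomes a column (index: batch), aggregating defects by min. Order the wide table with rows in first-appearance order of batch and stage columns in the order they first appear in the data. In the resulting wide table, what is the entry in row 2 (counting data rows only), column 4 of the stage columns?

With rows in first-appearance order of batch, row 2 is batch=B036. stage columns in first-appearance order: pack, weld, cut, assemble, paint; column 4 is assemble.
Long rows with batch=B036, stage=assemble: min(192, 130, 799) = 130.

130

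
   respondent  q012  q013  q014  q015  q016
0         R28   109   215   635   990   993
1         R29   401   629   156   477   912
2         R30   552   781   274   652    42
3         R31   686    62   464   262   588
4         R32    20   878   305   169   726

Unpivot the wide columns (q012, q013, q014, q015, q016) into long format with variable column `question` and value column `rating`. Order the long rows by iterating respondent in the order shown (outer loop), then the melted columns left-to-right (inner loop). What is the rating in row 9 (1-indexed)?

477

25 rows total (5 × 5). Row 9: index ⌊(9-1)/5⌋ = 1 into respondent → R29; (9-1) mod 5 = 3 into the melted columns → q015.
So row 9 is (R29, q015, 477); rating = 477.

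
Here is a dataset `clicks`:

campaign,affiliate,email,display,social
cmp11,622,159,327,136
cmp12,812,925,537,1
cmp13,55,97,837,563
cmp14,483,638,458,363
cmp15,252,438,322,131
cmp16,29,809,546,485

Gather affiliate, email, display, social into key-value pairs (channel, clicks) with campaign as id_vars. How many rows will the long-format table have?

6 campaign values × 4 melted columns = 24 rows.

24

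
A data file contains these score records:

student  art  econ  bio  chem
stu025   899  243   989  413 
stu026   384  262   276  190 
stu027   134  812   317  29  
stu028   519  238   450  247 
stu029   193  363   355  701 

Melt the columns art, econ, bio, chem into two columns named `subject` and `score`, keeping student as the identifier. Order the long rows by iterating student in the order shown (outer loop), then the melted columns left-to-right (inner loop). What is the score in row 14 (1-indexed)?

238

20 rows total (5 × 4). Row 14: index ⌊(14-1)/4⌋ = 3 into student → stu028; (14-1) mod 4 = 1 into the melted columns → econ.
So row 14 is (stu028, econ, 238); score = 238.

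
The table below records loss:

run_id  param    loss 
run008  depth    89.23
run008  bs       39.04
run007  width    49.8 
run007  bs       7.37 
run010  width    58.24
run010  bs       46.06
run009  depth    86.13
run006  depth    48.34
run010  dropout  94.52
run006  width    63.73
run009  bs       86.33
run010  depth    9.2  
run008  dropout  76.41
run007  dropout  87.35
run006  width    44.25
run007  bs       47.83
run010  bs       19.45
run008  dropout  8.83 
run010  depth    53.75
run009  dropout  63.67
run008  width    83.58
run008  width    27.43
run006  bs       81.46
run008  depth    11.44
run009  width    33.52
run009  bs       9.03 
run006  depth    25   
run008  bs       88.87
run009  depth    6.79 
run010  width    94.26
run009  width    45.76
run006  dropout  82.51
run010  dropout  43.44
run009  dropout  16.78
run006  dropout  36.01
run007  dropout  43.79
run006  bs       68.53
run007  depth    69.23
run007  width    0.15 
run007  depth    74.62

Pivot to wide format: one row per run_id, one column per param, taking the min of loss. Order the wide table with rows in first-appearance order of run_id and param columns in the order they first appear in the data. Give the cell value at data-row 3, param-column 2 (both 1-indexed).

19.45

With rows in first-appearance order of run_id, row 3 is run_id=run010. param columns in first-appearance order: depth, bs, width, dropout; column 2 is bs.
Long rows with run_id=run010, param=bs: min(46.06, 19.45) = 19.45.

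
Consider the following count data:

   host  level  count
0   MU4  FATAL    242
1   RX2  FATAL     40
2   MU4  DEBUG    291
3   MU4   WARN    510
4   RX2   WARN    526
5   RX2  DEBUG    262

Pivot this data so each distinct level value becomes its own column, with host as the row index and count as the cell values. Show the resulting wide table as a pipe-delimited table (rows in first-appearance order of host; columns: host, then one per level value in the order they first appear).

Columns: host plus the 3 distinct level values (FATAL, DEBUG, WARN).
For example, row MU4 column FATAL takes count=242 from the long row (MU4, FATAL).

| host | FATAL | DEBUG | WARN |
| MU4 | 242 | 291 | 510 |
| RX2 | 40 | 262 | 526 |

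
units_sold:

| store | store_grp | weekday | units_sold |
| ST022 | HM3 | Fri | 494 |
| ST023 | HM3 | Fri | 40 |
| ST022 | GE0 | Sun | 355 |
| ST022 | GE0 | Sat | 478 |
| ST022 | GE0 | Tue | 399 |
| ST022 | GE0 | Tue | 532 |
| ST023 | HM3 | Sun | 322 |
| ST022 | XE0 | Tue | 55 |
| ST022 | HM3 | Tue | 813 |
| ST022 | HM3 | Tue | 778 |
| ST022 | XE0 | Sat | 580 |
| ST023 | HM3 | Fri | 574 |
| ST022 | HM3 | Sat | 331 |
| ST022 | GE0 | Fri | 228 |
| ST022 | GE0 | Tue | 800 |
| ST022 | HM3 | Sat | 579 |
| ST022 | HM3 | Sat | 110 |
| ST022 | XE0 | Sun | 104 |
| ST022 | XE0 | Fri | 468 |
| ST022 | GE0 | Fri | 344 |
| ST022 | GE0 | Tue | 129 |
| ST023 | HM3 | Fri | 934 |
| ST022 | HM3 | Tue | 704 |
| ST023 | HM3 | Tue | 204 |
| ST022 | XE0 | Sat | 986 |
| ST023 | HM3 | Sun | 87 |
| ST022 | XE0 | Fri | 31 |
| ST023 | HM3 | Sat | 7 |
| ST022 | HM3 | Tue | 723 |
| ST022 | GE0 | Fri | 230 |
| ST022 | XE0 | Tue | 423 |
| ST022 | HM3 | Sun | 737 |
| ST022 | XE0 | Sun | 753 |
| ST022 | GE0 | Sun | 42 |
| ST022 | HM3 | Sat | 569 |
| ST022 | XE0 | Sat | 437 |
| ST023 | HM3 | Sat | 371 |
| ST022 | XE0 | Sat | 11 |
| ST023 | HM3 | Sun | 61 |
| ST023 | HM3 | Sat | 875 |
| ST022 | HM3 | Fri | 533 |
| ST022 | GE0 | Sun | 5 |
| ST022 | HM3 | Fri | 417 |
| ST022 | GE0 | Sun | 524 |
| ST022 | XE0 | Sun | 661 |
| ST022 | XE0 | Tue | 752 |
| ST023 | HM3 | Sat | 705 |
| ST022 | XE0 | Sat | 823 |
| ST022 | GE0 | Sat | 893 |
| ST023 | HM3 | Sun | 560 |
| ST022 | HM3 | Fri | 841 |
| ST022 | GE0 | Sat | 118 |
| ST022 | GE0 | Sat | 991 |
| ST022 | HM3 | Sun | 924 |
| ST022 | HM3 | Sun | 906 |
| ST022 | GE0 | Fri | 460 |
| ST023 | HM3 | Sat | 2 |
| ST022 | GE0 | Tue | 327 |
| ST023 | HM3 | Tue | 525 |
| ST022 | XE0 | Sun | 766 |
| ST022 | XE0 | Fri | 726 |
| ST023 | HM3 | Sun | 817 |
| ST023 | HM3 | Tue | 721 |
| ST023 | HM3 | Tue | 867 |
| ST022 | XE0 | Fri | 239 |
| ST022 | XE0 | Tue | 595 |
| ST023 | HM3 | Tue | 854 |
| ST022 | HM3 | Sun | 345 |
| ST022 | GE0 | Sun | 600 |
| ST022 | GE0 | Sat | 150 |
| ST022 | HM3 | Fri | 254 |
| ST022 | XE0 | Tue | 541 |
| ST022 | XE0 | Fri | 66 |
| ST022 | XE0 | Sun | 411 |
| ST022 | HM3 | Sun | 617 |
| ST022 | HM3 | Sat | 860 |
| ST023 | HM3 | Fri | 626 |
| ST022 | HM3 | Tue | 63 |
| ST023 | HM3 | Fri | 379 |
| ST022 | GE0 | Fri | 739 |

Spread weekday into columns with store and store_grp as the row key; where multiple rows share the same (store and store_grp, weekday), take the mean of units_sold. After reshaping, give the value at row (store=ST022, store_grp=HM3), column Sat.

Rows with store=ST022, store_grp=HM3 and weekday=Sat: units_sold values are 331, 579, 110, 569, 860.
(331 + 579 + 110 + 569 + 860) / 5 = 489.80.

489.80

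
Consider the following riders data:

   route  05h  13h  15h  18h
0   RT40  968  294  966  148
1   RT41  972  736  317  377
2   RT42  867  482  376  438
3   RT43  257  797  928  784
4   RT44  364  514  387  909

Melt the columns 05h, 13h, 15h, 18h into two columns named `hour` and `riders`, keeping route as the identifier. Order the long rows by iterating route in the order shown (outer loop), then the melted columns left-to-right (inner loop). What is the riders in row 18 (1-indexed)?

20 rows total (5 × 4). Row 18: index ⌊(18-1)/4⌋ = 4 into route → RT44; (18-1) mod 4 = 1 into the melted columns → 13h.
So row 18 is (RT44, 13h, 514); riders = 514.

514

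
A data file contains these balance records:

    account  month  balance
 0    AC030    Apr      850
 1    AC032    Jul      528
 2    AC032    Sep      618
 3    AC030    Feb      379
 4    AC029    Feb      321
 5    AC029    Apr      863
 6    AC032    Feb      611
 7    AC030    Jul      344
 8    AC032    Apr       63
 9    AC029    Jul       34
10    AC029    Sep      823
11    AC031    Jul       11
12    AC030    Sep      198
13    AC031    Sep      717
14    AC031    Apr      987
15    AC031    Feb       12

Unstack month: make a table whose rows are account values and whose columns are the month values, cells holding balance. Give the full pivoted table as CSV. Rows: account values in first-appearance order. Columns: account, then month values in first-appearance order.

account,Apr,Jul,Sep,Feb
AC030,850,344,198,379
AC032,63,528,618,611
AC029,863,34,823,321
AC031,987,11,717,12

Columns: account plus the 4 distinct month values (Apr, Jul, Sep, Feb).
For example, row AC030 column Apr takes balance=850 from the long row (AC030, Apr).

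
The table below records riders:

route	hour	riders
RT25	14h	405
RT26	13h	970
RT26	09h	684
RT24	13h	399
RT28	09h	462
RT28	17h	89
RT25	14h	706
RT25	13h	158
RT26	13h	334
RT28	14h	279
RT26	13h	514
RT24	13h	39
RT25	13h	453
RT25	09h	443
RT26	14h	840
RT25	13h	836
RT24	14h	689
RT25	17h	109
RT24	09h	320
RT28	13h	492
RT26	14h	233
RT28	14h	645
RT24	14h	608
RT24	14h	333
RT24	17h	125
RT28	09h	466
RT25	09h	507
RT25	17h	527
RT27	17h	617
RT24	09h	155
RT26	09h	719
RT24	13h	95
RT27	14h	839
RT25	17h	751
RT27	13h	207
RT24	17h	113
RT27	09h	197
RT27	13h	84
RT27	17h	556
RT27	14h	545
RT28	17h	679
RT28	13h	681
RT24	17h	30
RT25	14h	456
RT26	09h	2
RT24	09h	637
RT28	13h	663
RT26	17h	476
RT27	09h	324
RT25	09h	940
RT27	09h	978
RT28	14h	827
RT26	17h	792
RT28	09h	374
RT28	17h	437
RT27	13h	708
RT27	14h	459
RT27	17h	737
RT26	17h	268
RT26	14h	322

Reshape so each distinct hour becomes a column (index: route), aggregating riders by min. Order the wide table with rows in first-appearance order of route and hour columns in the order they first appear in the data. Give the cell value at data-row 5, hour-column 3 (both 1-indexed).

With rows in first-appearance order of route, row 5 is route=RT27. hour columns in first-appearance order: 14h, 13h, 09h, 17h; column 3 is 09h.
Long rows with route=RT27, hour=09h: min(197, 324, 978) = 197.

197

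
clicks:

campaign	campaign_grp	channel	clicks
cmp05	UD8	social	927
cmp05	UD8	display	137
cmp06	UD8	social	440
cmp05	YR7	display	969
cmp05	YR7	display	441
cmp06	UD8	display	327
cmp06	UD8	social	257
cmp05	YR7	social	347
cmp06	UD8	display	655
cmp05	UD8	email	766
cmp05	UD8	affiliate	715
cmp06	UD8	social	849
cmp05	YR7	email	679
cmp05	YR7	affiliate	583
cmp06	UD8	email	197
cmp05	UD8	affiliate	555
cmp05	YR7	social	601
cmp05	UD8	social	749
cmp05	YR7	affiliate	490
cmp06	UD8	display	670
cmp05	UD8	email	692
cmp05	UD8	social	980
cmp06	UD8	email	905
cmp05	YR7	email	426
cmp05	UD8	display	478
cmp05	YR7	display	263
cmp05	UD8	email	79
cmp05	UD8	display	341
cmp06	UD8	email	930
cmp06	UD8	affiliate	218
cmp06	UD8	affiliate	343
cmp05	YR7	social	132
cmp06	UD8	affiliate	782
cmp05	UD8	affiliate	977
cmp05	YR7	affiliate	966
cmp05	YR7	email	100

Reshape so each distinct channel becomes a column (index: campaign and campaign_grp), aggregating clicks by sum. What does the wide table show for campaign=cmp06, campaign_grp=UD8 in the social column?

1546

Rows with campaign=cmp06, campaign_grp=UD8 and channel=social: clicks values are 440, 257, 849.
440 + 257 + 849 = 1546.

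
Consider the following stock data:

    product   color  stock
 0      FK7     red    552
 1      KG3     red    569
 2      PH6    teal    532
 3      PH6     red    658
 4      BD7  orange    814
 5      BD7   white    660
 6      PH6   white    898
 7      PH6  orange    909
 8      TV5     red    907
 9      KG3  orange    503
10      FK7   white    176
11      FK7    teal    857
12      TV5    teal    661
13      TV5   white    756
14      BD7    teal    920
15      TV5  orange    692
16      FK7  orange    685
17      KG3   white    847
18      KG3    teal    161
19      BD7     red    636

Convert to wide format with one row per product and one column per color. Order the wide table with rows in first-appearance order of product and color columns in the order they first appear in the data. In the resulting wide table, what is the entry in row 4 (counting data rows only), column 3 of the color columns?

814

With rows in first-appearance order of product, row 4 is product=BD7. color columns in first-appearance order: red, teal, orange, white; column 3 is orange.
Long rows with product=BD7, color=orange: stock = 814.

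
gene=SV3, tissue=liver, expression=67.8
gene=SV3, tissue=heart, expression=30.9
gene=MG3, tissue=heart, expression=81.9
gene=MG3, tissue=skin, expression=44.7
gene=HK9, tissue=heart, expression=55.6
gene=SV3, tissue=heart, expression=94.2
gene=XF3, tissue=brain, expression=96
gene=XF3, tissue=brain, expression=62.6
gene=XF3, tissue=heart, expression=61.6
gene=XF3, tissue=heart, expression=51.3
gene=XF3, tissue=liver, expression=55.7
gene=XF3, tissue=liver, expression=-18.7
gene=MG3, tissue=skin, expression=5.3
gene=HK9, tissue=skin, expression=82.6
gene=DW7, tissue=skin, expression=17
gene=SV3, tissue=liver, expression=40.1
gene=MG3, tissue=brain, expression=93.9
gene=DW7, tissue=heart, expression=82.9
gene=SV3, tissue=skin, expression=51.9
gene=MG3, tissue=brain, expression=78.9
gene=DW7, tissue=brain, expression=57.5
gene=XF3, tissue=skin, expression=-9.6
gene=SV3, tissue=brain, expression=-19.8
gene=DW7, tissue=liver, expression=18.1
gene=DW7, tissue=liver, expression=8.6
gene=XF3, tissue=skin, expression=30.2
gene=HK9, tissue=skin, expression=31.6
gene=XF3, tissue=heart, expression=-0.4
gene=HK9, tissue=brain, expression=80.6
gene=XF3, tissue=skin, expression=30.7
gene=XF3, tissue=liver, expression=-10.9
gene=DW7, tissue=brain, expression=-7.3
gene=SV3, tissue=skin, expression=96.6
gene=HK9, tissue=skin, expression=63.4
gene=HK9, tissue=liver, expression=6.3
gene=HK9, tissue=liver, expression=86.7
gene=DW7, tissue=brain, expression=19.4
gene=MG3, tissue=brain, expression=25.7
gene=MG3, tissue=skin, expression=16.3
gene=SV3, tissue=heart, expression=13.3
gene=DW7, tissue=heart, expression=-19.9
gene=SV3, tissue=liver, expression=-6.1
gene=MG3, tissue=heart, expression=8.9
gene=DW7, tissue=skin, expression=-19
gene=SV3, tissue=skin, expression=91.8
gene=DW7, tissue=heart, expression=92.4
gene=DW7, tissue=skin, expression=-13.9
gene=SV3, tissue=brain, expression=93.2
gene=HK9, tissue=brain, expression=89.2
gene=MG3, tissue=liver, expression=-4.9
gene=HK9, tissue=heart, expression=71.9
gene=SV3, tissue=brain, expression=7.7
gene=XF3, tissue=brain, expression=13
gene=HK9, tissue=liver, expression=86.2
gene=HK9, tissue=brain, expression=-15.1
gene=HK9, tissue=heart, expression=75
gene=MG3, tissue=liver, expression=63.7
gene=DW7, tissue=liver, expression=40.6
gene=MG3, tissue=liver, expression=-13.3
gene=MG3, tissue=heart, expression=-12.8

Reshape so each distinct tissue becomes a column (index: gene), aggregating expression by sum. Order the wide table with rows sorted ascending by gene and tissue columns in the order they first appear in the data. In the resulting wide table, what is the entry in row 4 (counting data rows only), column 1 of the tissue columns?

With rows sorted ascending by gene, row 4 is gene=SV3. tissue columns in first-appearance order: liver, heart, skin, brain; column 1 is liver.
Long rows with gene=SV3, tissue=liver: 67.8 + 40.1 + -6.1 = 101.8.

101.8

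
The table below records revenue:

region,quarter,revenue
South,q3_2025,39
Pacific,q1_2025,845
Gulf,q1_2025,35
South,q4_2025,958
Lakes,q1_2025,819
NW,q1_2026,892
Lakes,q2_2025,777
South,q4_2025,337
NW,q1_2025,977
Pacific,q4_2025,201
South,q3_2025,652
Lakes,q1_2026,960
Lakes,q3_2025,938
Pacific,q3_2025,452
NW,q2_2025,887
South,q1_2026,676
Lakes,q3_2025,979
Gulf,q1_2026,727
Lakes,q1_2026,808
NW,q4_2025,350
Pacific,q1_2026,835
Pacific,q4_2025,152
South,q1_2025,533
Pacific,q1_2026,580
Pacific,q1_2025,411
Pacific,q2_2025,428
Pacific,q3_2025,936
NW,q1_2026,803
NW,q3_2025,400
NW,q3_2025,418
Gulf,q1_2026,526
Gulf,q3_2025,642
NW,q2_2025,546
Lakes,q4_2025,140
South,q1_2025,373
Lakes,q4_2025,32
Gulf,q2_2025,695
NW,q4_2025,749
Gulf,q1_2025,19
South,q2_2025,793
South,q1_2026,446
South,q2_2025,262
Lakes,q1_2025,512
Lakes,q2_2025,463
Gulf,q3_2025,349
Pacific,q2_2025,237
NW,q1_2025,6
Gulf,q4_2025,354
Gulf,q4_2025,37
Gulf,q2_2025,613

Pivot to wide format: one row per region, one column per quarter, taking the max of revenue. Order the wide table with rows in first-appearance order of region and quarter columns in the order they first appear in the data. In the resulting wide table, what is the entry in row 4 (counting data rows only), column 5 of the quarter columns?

With rows in first-appearance order of region, row 4 is region=Lakes. quarter columns in first-appearance order: q3_2025, q1_2025, q4_2025, q1_2026, q2_2025; column 5 is q2_2025.
Long rows with region=Lakes, quarter=q2_2025: max(777, 463) = 777.

777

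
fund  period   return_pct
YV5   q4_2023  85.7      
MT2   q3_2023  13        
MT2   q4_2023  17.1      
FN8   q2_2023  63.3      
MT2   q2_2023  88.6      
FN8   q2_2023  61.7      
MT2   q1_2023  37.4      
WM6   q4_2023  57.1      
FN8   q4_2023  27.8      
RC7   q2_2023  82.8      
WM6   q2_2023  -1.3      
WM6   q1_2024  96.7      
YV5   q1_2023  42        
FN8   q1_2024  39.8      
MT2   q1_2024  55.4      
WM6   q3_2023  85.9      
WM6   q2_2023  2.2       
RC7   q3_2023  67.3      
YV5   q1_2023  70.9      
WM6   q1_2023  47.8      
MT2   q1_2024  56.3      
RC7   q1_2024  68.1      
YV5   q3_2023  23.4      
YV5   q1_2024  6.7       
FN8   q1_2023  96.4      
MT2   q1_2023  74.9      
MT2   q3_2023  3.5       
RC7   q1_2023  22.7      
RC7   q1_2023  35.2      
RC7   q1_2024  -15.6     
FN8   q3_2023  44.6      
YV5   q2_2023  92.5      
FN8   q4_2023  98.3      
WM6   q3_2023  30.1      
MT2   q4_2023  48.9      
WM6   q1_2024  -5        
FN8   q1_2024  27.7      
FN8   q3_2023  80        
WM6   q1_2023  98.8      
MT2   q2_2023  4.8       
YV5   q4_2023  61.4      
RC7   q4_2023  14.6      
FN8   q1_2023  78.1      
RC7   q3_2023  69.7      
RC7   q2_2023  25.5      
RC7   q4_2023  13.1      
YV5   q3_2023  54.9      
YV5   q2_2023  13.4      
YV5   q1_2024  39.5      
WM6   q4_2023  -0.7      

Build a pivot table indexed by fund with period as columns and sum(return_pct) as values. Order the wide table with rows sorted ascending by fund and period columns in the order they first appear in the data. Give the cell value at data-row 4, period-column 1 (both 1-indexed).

With rows sorted ascending by fund, row 4 is fund=WM6. period columns in first-appearance order: q4_2023, q3_2023, q2_2023, q1_2023, q1_2024; column 1 is q4_2023.
Long rows with fund=WM6, period=q4_2023: 57.1 + -0.7 = 56.4.

56.4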